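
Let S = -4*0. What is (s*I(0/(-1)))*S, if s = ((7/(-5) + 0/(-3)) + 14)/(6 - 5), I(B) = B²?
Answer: 0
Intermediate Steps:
S = 0
s = 63/5 (s = ((7*(-⅕) + 0*(-⅓)) + 14)/1 = ((-7/5 + 0) + 14)*1 = (-7/5 + 14)*1 = (63/5)*1 = 63/5 ≈ 12.600)
(s*I(0/(-1)))*S = (63*(0/(-1))²/5)*0 = (63*(0*(-1))²/5)*0 = ((63/5)*0²)*0 = ((63/5)*0)*0 = 0*0 = 0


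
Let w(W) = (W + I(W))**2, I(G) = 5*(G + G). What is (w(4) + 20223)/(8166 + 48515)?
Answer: 22159/56681 ≈ 0.39094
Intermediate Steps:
I(G) = 10*G (I(G) = 5*(2*G) = 10*G)
w(W) = 121*W**2 (w(W) = (W + 10*W)**2 = (11*W)**2 = 121*W**2)
(w(4) + 20223)/(8166 + 48515) = (121*4**2 + 20223)/(8166 + 48515) = (121*16 + 20223)/56681 = (1936 + 20223)*(1/56681) = 22159*(1/56681) = 22159/56681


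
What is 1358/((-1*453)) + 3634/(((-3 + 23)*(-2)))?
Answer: -850261/9060 ≈ -93.848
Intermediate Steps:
1358/((-1*453)) + 3634/(((-3 + 23)*(-2))) = 1358/(-453) + 3634/((20*(-2))) = 1358*(-1/453) + 3634/(-40) = -1358/453 + 3634*(-1/40) = -1358/453 - 1817/20 = -850261/9060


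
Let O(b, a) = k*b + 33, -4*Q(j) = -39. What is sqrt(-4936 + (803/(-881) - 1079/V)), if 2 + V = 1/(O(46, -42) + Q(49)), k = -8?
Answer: I*sqrt(23183527632385890)/2295886 ≈ 66.319*I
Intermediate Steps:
Q(j) = 39/4 (Q(j) = -1/4*(-39) = 39/4)
O(b, a) = 33 - 8*b (O(b, a) = -8*b + 33 = 33 - 8*b)
V = -2606/1301 (V = -2 + 1/((33 - 8*46) + 39/4) = -2 + 1/((33 - 368) + 39/4) = -2 + 1/(-335 + 39/4) = -2 + 1/(-1301/4) = -2 - 4/1301 = -2606/1301 ≈ -2.0031)
sqrt(-4936 + (803/(-881) - 1079/V)) = sqrt(-4936 + (803/(-881) - 1079/(-2606/1301))) = sqrt(-4936 + (803*(-1/881) - 1079*(-1301/2606))) = sqrt(-4936 + (-803/881 + 1403779/2606)) = sqrt(-4936 + 1234636681/2295886) = sqrt(-10097856615/2295886) = I*sqrt(23183527632385890)/2295886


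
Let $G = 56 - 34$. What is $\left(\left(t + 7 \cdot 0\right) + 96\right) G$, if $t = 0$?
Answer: $2112$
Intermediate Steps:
$G = 22$
$\left(\left(t + 7 \cdot 0\right) + 96\right) G = \left(\left(0 + 7 \cdot 0\right) + 96\right) 22 = \left(\left(0 + 0\right) + 96\right) 22 = \left(0 + 96\right) 22 = 96 \cdot 22 = 2112$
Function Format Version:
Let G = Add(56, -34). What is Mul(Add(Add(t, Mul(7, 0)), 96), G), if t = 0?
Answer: 2112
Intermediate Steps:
G = 22
Mul(Add(Add(t, Mul(7, 0)), 96), G) = Mul(Add(Add(0, Mul(7, 0)), 96), 22) = Mul(Add(Add(0, 0), 96), 22) = Mul(Add(0, 96), 22) = Mul(96, 22) = 2112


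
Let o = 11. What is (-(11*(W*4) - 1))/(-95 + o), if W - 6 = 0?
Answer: 263/84 ≈ 3.1310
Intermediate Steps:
W = 6 (W = 6 + 0 = 6)
(-(11*(W*4) - 1))/(-95 + o) = (-(11*(6*4) - 1))/(-95 + 11) = -(11*24 - 1)/(-84) = -(264 - 1)*(-1/84) = -1*263*(-1/84) = -263*(-1/84) = 263/84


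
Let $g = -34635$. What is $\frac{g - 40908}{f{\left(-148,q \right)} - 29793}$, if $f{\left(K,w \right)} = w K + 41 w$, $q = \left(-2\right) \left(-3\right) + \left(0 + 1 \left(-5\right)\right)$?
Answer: $\frac{5811}{2300} \approx 2.5265$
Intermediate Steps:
$q = 1$ ($q = 6 + \left(0 - 5\right) = 6 - 5 = 1$)
$f{\left(K,w \right)} = 41 w + K w$ ($f{\left(K,w \right)} = K w + 41 w = 41 w + K w$)
$\frac{g - 40908}{f{\left(-148,q \right)} - 29793} = \frac{-34635 - 40908}{1 \left(41 - 148\right) - 29793} = - \frac{75543}{1 \left(-107\right) - 29793} = - \frac{75543}{-107 - 29793} = - \frac{75543}{-29900} = \left(-75543\right) \left(- \frac{1}{29900}\right) = \frac{5811}{2300}$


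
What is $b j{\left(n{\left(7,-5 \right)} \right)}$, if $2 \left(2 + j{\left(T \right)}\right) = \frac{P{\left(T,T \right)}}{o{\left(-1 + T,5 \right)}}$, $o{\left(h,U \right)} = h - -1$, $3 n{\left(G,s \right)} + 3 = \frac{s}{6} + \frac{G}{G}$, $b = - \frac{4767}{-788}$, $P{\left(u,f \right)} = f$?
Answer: $- \frac{14301}{1576} \approx -9.0742$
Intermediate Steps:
$b = \frac{4767}{788}$ ($b = \left(-4767\right) \left(- \frac{1}{788}\right) = \frac{4767}{788} \approx 6.0495$)
$n{\left(G,s \right)} = - \frac{2}{3} + \frac{s}{18}$ ($n{\left(G,s \right)} = -1 + \frac{\frac{s}{6} + \frac{G}{G}}{3} = -1 + \frac{s \frac{1}{6} + 1}{3} = -1 + \frac{\frac{s}{6} + 1}{3} = -1 + \frac{1 + \frac{s}{6}}{3} = -1 + \left(\frac{1}{3} + \frac{s}{18}\right) = - \frac{2}{3} + \frac{s}{18}$)
$o{\left(h,U \right)} = 1 + h$ ($o{\left(h,U \right)} = h + 1 = 1 + h$)
$j{\left(T \right)} = - \frac{3}{2}$ ($j{\left(T \right)} = -2 + \frac{T \frac{1}{1 + \left(-1 + T\right)}}{2} = -2 + \frac{T \frac{1}{T}}{2} = -2 + \frac{1}{2} \cdot 1 = -2 + \frac{1}{2} = - \frac{3}{2}$)
$b j{\left(n{\left(7,-5 \right)} \right)} = \frac{4767}{788} \left(- \frac{3}{2}\right) = - \frac{14301}{1576}$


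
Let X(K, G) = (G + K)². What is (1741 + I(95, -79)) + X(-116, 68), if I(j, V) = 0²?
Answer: 4045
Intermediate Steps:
I(j, V) = 0
(1741 + I(95, -79)) + X(-116, 68) = (1741 + 0) + (68 - 116)² = 1741 + (-48)² = 1741 + 2304 = 4045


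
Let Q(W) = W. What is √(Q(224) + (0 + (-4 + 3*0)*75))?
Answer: 2*I*√19 ≈ 8.7178*I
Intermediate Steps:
√(Q(224) + (0 + (-4 + 3*0)*75)) = √(224 + (0 + (-4 + 3*0)*75)) = √(224 + (0 + (-4 + 0)*75)) = √(224 + (0 - 4*75)) = √(224 + (0 - 300)) = √(224 - 300) = √(-76) = 2*I*√19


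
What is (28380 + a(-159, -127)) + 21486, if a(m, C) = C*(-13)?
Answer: 51517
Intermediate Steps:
a(m, C) = -13*C
(28380 + a(-159, -127)) + 21486 = (28380 - 13*(-127)) + 21486 = (28380 + 1651) + 21486 = 30031 + 21486 = 51517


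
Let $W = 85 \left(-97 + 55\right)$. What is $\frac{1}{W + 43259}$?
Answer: $\frac{1}{39689} \approx 2.5196 \cdot 10^{-5}$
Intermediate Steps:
$W = -3570$ ($W = 85 \left(-42\right) = -3570$)
$\frac{1}{W + 43259} = \frac{1}{-3570 + 43259} = \frac{1}{39689}$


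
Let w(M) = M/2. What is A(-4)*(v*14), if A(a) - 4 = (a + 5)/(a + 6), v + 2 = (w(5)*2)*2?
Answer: 504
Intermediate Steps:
w(M) = M/2 (w(M) = M*(½) = M/2)
v = 8 (v = -2 + (((½)*5)*2)*2 = -2 + ((5/2)*2)*2 = -2 + 5*2 = -2 + 10 = 8)
A(a) = 4 + (5 + a)/(6 + a) (A(a) = 4 + (a + 5)/(a + 6) = 4 + (5 + a)/(6 + a))
A(-4)*(v*14) = ((29 + 5*(-4))/(6 - 4))*(8*14) = ((29 - 20)/2)*112 = ((½)*9)*112 = (9/2)*112 = 504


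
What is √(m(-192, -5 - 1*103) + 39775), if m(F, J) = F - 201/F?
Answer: √2533379/8 ≈ 198.96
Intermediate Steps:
√(m(-192, -5 - 1*103) + 39775) = √((-192 - 201/(-192)) + 39775) = √((-192 - 201*(-1/192)) + 39775) = √((-192 + 67/64) + 39775) = √(-12221/64 + 39775) = √(2533379/64) = √2533379/8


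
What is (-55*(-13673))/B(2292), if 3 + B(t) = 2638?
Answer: 150403/527 ≈ 285.39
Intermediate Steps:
B(t) = 2635 (B(t) = -3 + 2638 = 2635)
(-55*(-13673))/B(2292) = -55*(-13673)/2635 = 752015*(1/2635) = 150403/527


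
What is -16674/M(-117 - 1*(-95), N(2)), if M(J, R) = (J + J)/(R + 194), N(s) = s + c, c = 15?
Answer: 1759107/22 ≈ 79959.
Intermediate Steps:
N(s) = 15 + s (N(s) = s + 15 = 15 + s)
M(J, R) = 2*J/(194 + R) (M(J, R) = (2*J)/(194 + R) = 2*J/(194 + R))
-16674/M(-117 - 1*(-95), N(2)) = -16674*(194 + (15 + 2))/(2*(-117 - 1*(-95))) = -16674*(194 + 17)/(2*(-117 + 95)) = -16674/(2*(-22)/211) = -16674/(2*(-22)*(1/211)) = -16674/(-44/211) = -16674*(-211/44) = 1759107/22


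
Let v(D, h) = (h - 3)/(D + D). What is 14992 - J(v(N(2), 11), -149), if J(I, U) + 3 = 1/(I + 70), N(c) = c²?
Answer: 1064644/71 ≈ 14995.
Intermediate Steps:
v(D, h) = (-3 + h)/(2*D) (v(D, h) = (-3 + h)/((2*D)) = (-3 + h)*(1/(2*D)) = (-3 + h)/(2*D))
J(I, U) = -3 + 1/(70 + I) (J(I, U) = -3 + 1/(I + 70) = -3 + 1/(70 + I))
14992 - J(v(N(2), 11), -149) = 14992 - (-209 - 3*(-3 + 11)/(2*(2²)))/(70 + (-3 + 11)/(2*(2²))) = 14992 - (-209 - 3*8/(2*4))/(70 + (½)*8/4) = 14992 - (-209 - 3*8/(2*4))/(70 + (½)*(¼)*8) = 14992 - (-209 - 3*1)/(70 + 1) = 14992 - (-209 - 3)/71 = 14992 - (-212)/71 = 14992 - 1*(-212/71) = 14992 + 212/71 = 1064644/71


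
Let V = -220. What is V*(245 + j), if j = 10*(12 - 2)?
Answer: -75900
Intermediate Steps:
j = 100 (j = 10*10 = 100)
V*(245 + j) = -220*(245 + 100) = -220*345 = -75900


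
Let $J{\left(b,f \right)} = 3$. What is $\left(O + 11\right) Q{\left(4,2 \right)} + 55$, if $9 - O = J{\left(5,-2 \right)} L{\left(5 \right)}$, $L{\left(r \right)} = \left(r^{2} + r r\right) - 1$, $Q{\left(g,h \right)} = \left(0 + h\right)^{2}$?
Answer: $-453$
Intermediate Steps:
$Q{\left(g,h \right)} = h^{2}$
$L{\left(r \right)} = -1 + 2 r^{2}$ ($L{\left(r \right)} = \left(r^{2} + r^{2}\right) - 1 = 2 r^{2} - 1 = -1 + 2 r^{2}$)
$O = -138$ ($O = 9 - 3 \left(-1 + 2 \cdot 5^{2}\right) = 9 - 3 \left(-1 + 2 \cdot 25\right) = 9 - 3 \left(-1 + 50\right) = 9 - 3 \cdot 49 = 9 - 147 = -138$)
$\left(O + 11\right) Q{\left(4,2 \right)} + 55 = \left(-138 + 11\right) 2^{2} + 55 = \left(-127\right) 4 + 55 = -508 + 55 = -453$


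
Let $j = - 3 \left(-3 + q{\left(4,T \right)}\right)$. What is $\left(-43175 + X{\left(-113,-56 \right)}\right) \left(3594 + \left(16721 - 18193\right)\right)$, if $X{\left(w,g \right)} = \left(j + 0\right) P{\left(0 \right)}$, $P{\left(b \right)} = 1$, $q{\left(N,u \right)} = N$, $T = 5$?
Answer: $-91623716$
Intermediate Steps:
$j = -3$ ($j = - 3 \left(-3 + 4\right) = \left(-3\right) 1 = -3$)
$X{\left(w,g \right)} = -3$ ($X{\left(w,g \right)} = \left(-3 + 0\right) 1 = \left(-3\right) 1 = -3$)
$\left(-43175 + X{\left(-113,-56 \right)}\right) \left(3594 + \left(16721 - 18193\right)\right) = \left(-43175 - 3\right) \left(3594 + \left(16721 - 18193\right)\right) = - 43178 \left(3594 + \left(16721 - 18193\right)\right) = - 43178 \left(3594 - 1472\right) = \left(-43178\right) 2122 = -91623716$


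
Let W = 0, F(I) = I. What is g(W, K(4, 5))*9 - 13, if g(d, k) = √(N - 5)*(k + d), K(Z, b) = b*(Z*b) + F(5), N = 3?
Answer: -13 + 945*I*√2 ≈ -13.0 + 1336.4*I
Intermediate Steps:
K(Z, b) = 5 + Z*b² (K(Z, b) = b*(Z*b) + 5 = Z*b² + 5 = 5 + Z*b²)
g(d, k) = I*√2*(d + k) (g(d, k) = √(3 - 5)*(k + d) = √(-2)*(d + k) = (I*√2)*(d + k) = I*√2*(d + k))
g(W, K(4, 5))*9 - 13 = (I*√2*(0 + (5 + 4*5²)))*9 - 13 = (I*√2*(0 + (5 + 4*25)))*9 - 13 = (I*√2*(0 + (5 + 100)))*9 - 13 = (I*√2*(0 + 105))*9 - 13 = (I*√2*105)*9 - 13 = (105*I*√2)*9 - 13 = 945*I*√2 - 13 = -13 + 945*I*√2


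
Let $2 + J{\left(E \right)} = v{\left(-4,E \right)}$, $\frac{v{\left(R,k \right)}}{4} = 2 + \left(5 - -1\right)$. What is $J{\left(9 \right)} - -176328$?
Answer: $176358$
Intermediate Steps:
$v{\left(R,k \right)} = 32$ ($v{\left(R,k \right)} = 4 \left(2 + \left(5 - -1\right)\right) = 4 \left(2 + \left(5 + 1\right)\right) = 4 \left(2 + 6\right) = 4 \cdot 8 = 32$)
$J{\left(E \right)} = 30$ ($J{\left(E \right)} = -2 + 32 = 30$)
$J{\left(9 \right)} - -176328 = 30 - -176328 = 30 + 176328 = 176358$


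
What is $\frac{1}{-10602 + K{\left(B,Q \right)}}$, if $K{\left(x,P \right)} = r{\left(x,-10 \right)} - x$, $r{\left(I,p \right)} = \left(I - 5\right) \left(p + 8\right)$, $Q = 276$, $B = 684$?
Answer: $- \frac{1}{12644} \approx -7.9089 \cdot 10^{-5}$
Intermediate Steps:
$r{\left(I,p \right)} = \left(-5 + I\right) \left(8 + p\right)$
$K{\left(x,P \right)} = 10 - 3 x$ ($K{\left(x,P \right)} = \left(-40 - -50 + 8 x + x \left(-10\right)\right) - x = \left(-40 + 50 + 8 x - 10 x\right) - x = \left(10 - 2 x\right) - x = 10 - 3 x$)
$\frac{1}{-10602 + K{\left(B,Q \right)}} = \frac{1}{-10602 + \left(10 - 2052\right)} = \frac{1}{-10602 - 2042} = \frac{1}{-12644} = - \frac{1}{12644}$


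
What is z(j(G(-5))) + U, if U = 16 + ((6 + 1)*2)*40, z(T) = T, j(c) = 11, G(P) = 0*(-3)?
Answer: 587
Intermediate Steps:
G(P) = 0
U = 576 (U = 16 + (7*2)*40 = 16 + 14*40 = 16 + 560 = 576)
z(j(G(-5))) + U = 11 + 576 = 587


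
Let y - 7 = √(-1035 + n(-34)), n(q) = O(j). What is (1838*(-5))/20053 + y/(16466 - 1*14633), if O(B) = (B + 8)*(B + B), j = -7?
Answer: -16704899/36757149 + I*√1049/1833 ≈ -0.45447 + 0.01767*I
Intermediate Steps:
O(B) = 2*B*(8 + B) (O(B) = (8 + B)*(2*B) = 2*B*(8 + B))
n(q) = -14 (n(q) = 2*(-7)*(8 - 7) = 2*(-7)*1 = -14)
y = 7 + I*√1049 (y = 7 + √(-1035 - 14) = 7 + √(-1049) = 7 + I*√1049 ≈ 7.0 + 32.388*I)
(1838*(-5))/20053 + y/(16466 - 1*14633) = (1838*(-5))/20053 + (7 + I*√1049)/(16466 - 1*14633) = -9190*1/20053 + (7 + I*√1049)/(16466 - 14633) = -9190/20053 + (7 + I*√1049)/1833 = -9190/20053 + (7 + I*√1049)*(1/1833) = -9190/20053 + (7/1833 + I*√1049/1833) = -16704899/36757149 + I*√1049/1833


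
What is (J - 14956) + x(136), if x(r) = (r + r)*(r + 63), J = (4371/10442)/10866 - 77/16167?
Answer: 23951750916425147/611450878308 ≈ 39172.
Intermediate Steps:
J = -2888655829/611450878308 (J = (4371*(1/10442))*(1/10866) - 77*1/16167 = (4371/10442)*(1/10866) - 77/16167 = 1457/37820924 - 77/16167 = -2888655829/611450878308 ≈ -0.0047243)
x(r) = 2*r*(63 + r) (x(r) = (2*r)*(63 + r) = 2*r*(63 + r))
(J - 14956) + x(136) = (-2888655829/611450878308 - 14956) + 2*136*(63 + 136) = -9144862224630277/611450878308 + 2*136*199 = -9144862224630277/611450878308 + 54128 = 23951750916425147/611450878308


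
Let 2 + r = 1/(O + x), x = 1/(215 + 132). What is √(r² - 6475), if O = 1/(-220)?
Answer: √5762205561/127 ≈ 597.71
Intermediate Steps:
O = -1/220 ≈ -0.0045455
x = 1/347 ≈ 0.0028818
r = -76594/127 (r = -2 + 1/(-1/220 + 1/347) = -2 + 1/(-127/76340) = -2 - 76340/127 = -76594/127 ≈ -603.10)
√(r² - 6475) = √((-76594/127)² - 6475) = √(5866640836/16129 - 6475) = √(5762205561/16129) = √5762205561/127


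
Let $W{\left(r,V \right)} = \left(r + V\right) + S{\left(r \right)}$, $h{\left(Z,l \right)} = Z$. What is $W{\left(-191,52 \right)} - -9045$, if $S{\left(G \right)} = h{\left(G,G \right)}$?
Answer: $8715$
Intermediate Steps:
$S{\left(G \right)} = G$
$W{\left(r,V \right)} = V + 2 r$ ($W{\left(r,V \right)} = \left(r + V\right) + r = \left(V + r\right) + r = V + 2 r$)
$W{\left(-191,52 \right)} - -9045 = \left(52 + 2 \left(-191\right)\right) - -9045 = \left(52 - 382\right) + 9045 = -330 + 9045 = 8715$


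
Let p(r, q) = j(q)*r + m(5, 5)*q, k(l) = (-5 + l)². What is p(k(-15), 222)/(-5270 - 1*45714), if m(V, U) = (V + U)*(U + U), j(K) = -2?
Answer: -2675/6373 ≈ -0.41974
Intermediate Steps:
m(V, U) = 2*U*(U + V) (m(V, U) = (U + V)*(2*U) = 2*U*(U + V))
p(r, q) = -2*r + 100*q (p(r, q) = -2*r + (2*5*(5 + 5))*q = -2*r + (2*5*10)*q = -2*r + 100*q)
p(k(-15), 222)/(-5270 - 1*45714) = (-2*(-5 - 15)² + 100*222)/(-5270 - 1*45714) = (-2*(-20)² + 22200)/(-5270 - 45714) = (-2*400 + 22200)/(-50984) = (-800 + 22200)*(-1/50984) = 21400*(-1/50984) = -2675/6373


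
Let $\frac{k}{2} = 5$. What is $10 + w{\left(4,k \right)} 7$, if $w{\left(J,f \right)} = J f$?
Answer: $290$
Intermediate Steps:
$k = 10$ ($k = 2 \cdot 5 = 10$)
$10 + w{\left(4,k \right)} 7 = 10 + 4 \cdot 10 \cdot 7 = 10 + 40 \cdot 7 = 10 + 280 = 290$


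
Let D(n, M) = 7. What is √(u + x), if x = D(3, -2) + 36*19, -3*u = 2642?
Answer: I*√1707/3 ≈ 13.772*I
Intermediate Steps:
u = -2642/3 (u = -⅓*2642 = -2642/3 ≈ -880.67)
x = 691 (x = 7 + 36*19 = 7 + 684 = 691)
√(u + x) = √(-2642/3 + 691) = √(-569/3) = I*√1707/3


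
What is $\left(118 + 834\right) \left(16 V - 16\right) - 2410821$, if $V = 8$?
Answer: $-2304197$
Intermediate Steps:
$\left(118 + 834\right) \left(16 V - 16\right) - 2410821 = \left(118 + 834\right) \left(16 \cdot 8 - 16\right) - 2410821 = 952 \left(128 - 16\right) - 2410821 = 952 \cdot 112 - 2410821 = 106624 - 2410821 = -2304197$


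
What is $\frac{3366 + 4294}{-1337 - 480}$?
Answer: $- \frac{7660}{1817} \approx -4.2157$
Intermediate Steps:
$\frac{3366 + 4294}{-1337 - 480} = \frac{7660}{-1817} = 7660 \left(- \frac{1}{1817}\right) = - \frac{7660}{1817}$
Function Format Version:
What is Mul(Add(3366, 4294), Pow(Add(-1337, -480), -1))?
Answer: Rational(-7660, 1817) ≈ -4.2157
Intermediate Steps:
Mul(Add(3366, 4294), Pow(Add(-1337, -480), -1)) = Mul(7660, Pow(-1817, -1)) = Mul(7660, Rational(-1, 1817)) = Rational(-7660, 1817)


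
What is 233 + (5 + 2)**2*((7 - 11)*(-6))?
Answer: 1409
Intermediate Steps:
233 + (5 + 2)**2*((7 - 11)*(-6)) = 233 + 7**2*(-4*(-6)) = 233 + 49*24 = 233 + 1176 = 1409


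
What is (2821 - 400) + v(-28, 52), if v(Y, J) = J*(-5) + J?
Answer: 2213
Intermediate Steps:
v(Y, J) = -4*J (v(Y, J) = -5*J + J = -4*J)
(2821 - 400) + v(-28, 52) = (2821 - 400) - 4*52 = 2421 - 208 = 2213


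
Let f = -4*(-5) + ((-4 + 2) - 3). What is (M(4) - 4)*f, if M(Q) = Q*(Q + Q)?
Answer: 420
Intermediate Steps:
f = 15 (f = 20 + (-2 - 3) = 20 - 5 = 15)
M(Q) = 2*Q² (M(Q) = Q*(2*Q) = 2*Q²)
(M(4) - 4)*f = (2*4² - 4)*15 = (2*16 - 4)*15 = (32 - 4)*15 = 28*15 = 420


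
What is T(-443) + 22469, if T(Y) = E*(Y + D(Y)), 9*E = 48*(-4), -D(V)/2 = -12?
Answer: 94223/3 ≈ 31408.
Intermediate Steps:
D(V) = 24 (D(V) = -2*(-12) = 24)
E = -64/3 (E = (48*(-4))/9 = (⅑)*(-192) = -64/3 ≈ -21.333)
T(Y) = -512 - 64*Y/3 (T(Y) = -64*(Y + 24)/3 = -64*(24 + Y)/3 = -512 - 64*Y/3)
T(-443) + 22469 = (-512 - 64/3*(-443)) + 22469 = (-512 + 28352/3) + 22469 = 26816/3 + 22469 = 94223/3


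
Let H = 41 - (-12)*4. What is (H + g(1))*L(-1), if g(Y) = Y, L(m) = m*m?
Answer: 90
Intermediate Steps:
L(m) = m²
H = 89 (H = 41 - 1*(-48) = 41 + 48 = 89)
(H + g(1))*L(-1) = (89 + 1)*(-1)² = 90*1 = 90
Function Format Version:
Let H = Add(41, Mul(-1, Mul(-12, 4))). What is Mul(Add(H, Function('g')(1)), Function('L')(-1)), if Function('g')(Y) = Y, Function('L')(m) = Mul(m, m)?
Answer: 90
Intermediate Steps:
Function('L')(m) = Pow(m, 2)
H = 89 (H = Add(41, Mul(-1, -48)) = Add(41, 48) = 89)
Mul(Add(H, Function('g')(1)), Function('L')(-1)) = Mul(Add(89, 1), Pow(-1, 2)) = Mul(90, 1) = 90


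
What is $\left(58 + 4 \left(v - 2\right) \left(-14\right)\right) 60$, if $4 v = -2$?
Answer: $11880$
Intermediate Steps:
$v = - \frac{1}{2}$ ($v = \frac{1}{4} \left(-2\right) = - \frac{1}{2} \approx -0.5$)
$\left(58 + 4 \left(v - 2\right) \left(-14\right)\right) 60 = \left(58 + 4 \left(- \frac{1}{2} - 2\right) \left(-14\right)\right) 60 = \left(58 + 4 \left(- \frac{5}{2}\right) \left(-14\right)\right) 60 = \left(58 - -140\right) 60 = \left(58 + 140\right) 60 = 198 \cdot 60 = 11880$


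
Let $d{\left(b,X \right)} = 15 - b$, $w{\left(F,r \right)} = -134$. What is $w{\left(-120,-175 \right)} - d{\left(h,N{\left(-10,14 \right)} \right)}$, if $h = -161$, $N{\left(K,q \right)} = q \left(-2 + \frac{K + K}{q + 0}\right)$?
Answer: $-310$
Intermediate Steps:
$N{\left(K,q \right)} = q \left(-2 + \frac{2 K}{q}\right)$
$w{\left(-120,-175 \right)} - d{\left(h,N{\left(-10,14 \right)} \right)} = -134 - \left(15 - -161\right) = -134 - \left(15 + 161\right) = -134 - 176 = -310$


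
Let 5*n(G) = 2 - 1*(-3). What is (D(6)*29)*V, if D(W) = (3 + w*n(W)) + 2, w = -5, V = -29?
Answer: 0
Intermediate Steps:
n(G) = 1 (n(G) = (2 - 1*(-3))/5 = (2 + 3)/5 = (1/5)*5 = 1)
D(W) = 0 (D(W) = (3 - 5*1) + 2 = (3 - 5) + 2 = -2 + 2 = 0)
(D(6)*29)*V = (0*29)*(-29) = 0*(-29) = 0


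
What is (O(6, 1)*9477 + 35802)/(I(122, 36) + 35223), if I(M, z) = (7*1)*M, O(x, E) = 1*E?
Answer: 1053/839 ≈ 1.2551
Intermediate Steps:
O(x, E) = E
I(M, z) = 7*M
(O(6, 1)*9477 + 35802)/(I(122, 36) + 35223) = (1*9477 + 35802)/(7*122 + 35223) = (9477 + 35802)/(854 + 35223) = 45279/36077 = 45279*(1/36077) = 1053/839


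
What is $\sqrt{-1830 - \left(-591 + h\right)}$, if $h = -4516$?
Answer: $\sqrt{3277} \approx 57.245$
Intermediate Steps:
$\sqrt{-1830 - \left(-591 + h\right)} = \sqrt{-1830 + \left(591 - -4516\right)} = \sqrt{-1830 + \left(591 + 4516\right)} = \sqrt{-1830 + 5107} = \sqrt{3277}$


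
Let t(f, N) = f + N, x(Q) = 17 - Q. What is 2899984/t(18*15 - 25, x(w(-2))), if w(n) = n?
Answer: 362498/33 ≈ 10985.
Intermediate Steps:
t(f, N) = N + f
2899984/t(18*15 - 25, x(w(-2))) = 2899984/((17 - 1*(-2)) + (18*15 - 25)) = 2899984/((17 + 2) + (270 - 25)) = 2899984/(19 + 245) = 2899984/264 = 2899984*(1/264) = 362498/33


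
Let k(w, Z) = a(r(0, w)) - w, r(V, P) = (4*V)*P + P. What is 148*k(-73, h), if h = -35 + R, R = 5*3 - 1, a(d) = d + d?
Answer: -10804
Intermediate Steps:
r(V, P) = P + 4*P*V (r(V, P) = 4*P*V + P = P + 4*P*V)
a(d) = 2*d
R = 14 (R = 15 - 1 = 14)
h = -21 (h = -35 + 14 = -21)
k(w, Z) = w (k(w, Z) = 2*(w*(1 + 4*0)) - w = 2*(w*(1 + 0)) - w = 2*(w*1) - w = 2*w - w = w)
148*k(-73, h) = 148*(-73) = -10804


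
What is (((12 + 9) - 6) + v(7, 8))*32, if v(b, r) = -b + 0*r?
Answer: 256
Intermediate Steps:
v(b, r) = -b (v(b, r) = -b + 0 = -b)
(((12 + 9) - 6) + v(7, 8))*32 = (((12 + 9) - 6) - 1*7)*32 = ((21 - 6) - 7)*32 = (15 - 7)*32 = 8*32 = 256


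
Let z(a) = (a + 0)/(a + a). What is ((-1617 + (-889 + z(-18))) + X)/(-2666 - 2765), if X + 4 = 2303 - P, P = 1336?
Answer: 3085/10862 ≈ 0.28402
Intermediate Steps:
z(a) = ½ (z(a) = a/((2*a)) = a*(1/(2*a)) = ½)
X = 963 (X = -4 + (2303 - 1*1336) = -4 + (2303 - 1336) = -4 + 967 = 963)
((-1617 + (-889 + z(-18))) + X)/(-2666 - 2765) = ((-1617 + (-889 + ½)) + 963)/(-2666 - 2765) = ((-1617 - 1777/2) + 963)/(-5431) = (-5011/2 + 963)*(-1/5431) = -3085/2*(-1/5431) = 3085/10862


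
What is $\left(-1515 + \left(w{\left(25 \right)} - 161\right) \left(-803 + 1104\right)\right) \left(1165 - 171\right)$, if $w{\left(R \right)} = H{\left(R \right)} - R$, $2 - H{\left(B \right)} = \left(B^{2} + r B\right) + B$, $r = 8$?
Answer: $-310872506$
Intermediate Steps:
$H{\left(B \right)} = 2 - B^{2} - 9 B$ ($H{\left(B \right)} = 2 - \left(\left(B^{2} + 8 B\right) + B\right) = 2 - \left(B^{2} + 9 B\right) = 2 - B^{2} - 9 B$)
$w{\left(R \right)} = 2 - R^{2} - 10 R$ ($w{\left(R \right)} = \left(2 - R^{2} - 9 R\right) - R = 2 - R^{2} - 10 R$)
$\left(-1515 + \left(w{\left(25 \right)} - 161\right) \left(-803 + 1104\right)\right) \left(1165 - 171\right) = \left(-1515 + \left(\left(2 - 25^{2} - 250\right) - 161\right) \left(-803 + 1104\right)\right) \left(1165 - 171\right) = \left(-1515 + \left(\left(2 - 625 - 250\right) - 161\right) 301\right) 994 = \left(-1515 + \left(-873 - 161\right) 301\right) 994 = \left(-1515 - 311234\right) 994 = \left(-312749\right) 994 = -310872506$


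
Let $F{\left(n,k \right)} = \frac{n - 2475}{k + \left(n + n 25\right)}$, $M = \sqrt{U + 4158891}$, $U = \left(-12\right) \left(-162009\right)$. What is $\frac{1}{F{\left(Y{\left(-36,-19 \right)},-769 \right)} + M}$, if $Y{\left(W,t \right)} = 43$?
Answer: $\frac{848768}{743345466575} + \frac{2557821 \sqrt{13839}}{743345466575} \approx 0.00040593$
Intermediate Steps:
$U = 1944108$
$M = 21 \sqrt{13839}$ ($M = \sqrt{1944108 + 4158891} = \sqrt{6102999} = 21 \sqrt{13839} \approx 2470.4$)
$F{\left(n,k \right)} = \frac{-2475 + n}{k + 26 n}$ ($F{\left(n,k \right)} = \frac{-2475 + n}{k + \left(n + 25 n\right)} = \frac{-2475 + n}{k + 26 n}$)
$\frac{1}{F{\left(Y{\left(-36,-19 \right)},-769 \right)} + M} = \frac{1}{\frac{-2475 + 43}{-769 + 26 \cdot 43} + 21 \sqrt{13839}} = \frac{1}{\frac{1}{-769 + 1118} \left(-2432\right) + 21 \sqrt{13839}} = \frac{1}{\frac{1}{349} \left(-2432\right) + 21 \sqrt{13839}} = \frac{1}{- \frac{2432}{349} + 21 \sqrt{13839}}$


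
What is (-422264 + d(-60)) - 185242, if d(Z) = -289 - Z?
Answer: -607735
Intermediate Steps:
(-422264 + d(-60)) - 185242 = (-422264 + (-289 - 1*(-60))) - 185242 = (-422264 + (-289 + 60)) - 185242 = (-422264 - 229) - 185242 = -422493 - 185242 = -607735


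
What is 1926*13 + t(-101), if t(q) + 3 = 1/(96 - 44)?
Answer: 1301821/52 ≈ 25035.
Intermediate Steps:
t(q) = -155/52 (t(q) = -3 + 1/(96 - 44) = -3 + 1/52 = -155/52)
1926*13 + t(-101) = 1926*13 - 155/52 = 25038 - 155/52 = 1301821/52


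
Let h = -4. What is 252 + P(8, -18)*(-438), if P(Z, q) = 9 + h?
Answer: -1938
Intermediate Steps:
P(Z, q) = 5 (P(Z, q) = 9 - 4 = 5)
252 + P(8, -18)*(-438) = 252 + 5*(-438) = 252 - 2190 = -1938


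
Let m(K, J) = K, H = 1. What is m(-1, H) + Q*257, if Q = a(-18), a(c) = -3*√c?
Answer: -1 - 2313*I*√2 ≈ -1.0 - 3271.1*I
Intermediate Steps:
Q = -9*I*√2 ≈ -12.728*I
m(-1, H) + Q*257 = -1 - 9*I*√2*257 = -1 - 2313*I*√2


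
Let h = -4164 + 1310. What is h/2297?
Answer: -2854/2297 ≈ -1.2425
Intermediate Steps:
h = -2854
h/2297 = -2854/2297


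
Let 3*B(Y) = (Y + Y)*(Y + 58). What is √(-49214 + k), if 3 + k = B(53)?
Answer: I*√45295 ≈ 212.83*I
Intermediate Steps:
B(Y) = 2*Y*(58 + Y)/3 (B(Y) = ((Y + Y)*(Y + 58))/3 = ((2*Y)*(58 + Y))/3 = (2*Y*(58 + Y))/3 = 2*Y*(58 + Y)/3)
k = 3919 (k = -3 + (⅔)*53*(58 + 53) = -3 + (⅔)*53*111 = -3 + 3922 = 3919)
√(-49214 + k) = √(-49214 + 3919) = √(-45295) = I*√45295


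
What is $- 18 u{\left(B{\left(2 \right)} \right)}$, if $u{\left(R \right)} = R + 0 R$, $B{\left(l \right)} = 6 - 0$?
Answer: $-108$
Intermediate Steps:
$B{\left(l \right)} = 6$ ($B{\left(l \right)} = 6 + 0 = 6$)
$u{\left(R \right)} = R$ ($u{\left(R \right)} = R + 0 = R$)
$- 18 u{\left(B{\left(2 \right)} \right)} = \left(-18\right) 6 = -108$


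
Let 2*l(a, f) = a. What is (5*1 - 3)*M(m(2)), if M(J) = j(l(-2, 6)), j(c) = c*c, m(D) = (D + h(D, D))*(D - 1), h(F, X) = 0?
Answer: 2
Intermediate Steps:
m(D) = D*(-1 + D) (m(D) = (D + 0)*(D - 1) = D*(-1 + D))
l(a, f) = a/2
j(c) = c²
M(J) = 1 (M(J) = ((½)*(-2))² = (-1)² = 1)
(5*1 - 3)*M(m(2)) = (5*1 - 3)*1 = (5 - 3)*1 = 2*1 = 2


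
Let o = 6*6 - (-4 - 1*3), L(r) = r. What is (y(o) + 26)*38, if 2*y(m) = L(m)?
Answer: 1805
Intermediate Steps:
o = 43 (o = 36 - (-4 - 3) = 36 - 1*(-7) = 36 + 7 = 43)
y(m) = m/2
(y(o) + 26)*38 = ((½)*43 + 26)*38 = (43/2 + 26)*38 = (95/2)*38 = 1805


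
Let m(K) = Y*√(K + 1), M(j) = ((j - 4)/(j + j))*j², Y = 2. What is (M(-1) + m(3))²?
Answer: 169/4 ≈ 42.250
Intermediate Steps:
M(j) = j*(-4 + j)/2 (M(j) = ((-4 + j)/((2*j)))*j² = ((-4 + j)*(1/(2*j)))*j² = ((-4 + j)/(2*j))*j² = j*(-4 + j)/2)
m(K) = 2*√(1 + K) (m(K) = 2*√(K + 1) = 2*√(1 + K))
(M(-1) + m(3))² = ((½)*(-1)*(-4 - 1) + 2*√(1 + 3))² = ((½)*(-1)*(-5) + 2*√4)² = (5/2 + 2*2)² = (5/2 + 4)² = (13/2)² = 169/4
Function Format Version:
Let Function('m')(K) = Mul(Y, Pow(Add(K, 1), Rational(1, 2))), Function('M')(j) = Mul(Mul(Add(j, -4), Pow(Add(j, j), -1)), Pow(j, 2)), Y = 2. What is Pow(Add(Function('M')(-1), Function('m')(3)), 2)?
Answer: Rational(169, 4) ≈ 42.250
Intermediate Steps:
Function('M')(j) = Mul(Rational(1, 2), j, Add(-4, j)) (Function('M')(j) = Mul(Mul(Add(-4, j), Pow(Mul(2, j), -1)), Pow(j, 2)) = Mul(Mul(Add(-4, j), Mul(Rational(1, 2), Pow(j, -1))), Pow(j, 2)) = Mul(Mul(Rational(1, 2), Pow(j, -1), Add(-4, j)), Pow(j, 2)) = Mul(Rational(1, 2), j, Add(-4, j)))
Function('m')(K) = Mul(2, Pow(Add(1, K), Rational(1, 2))) (Function('m')(K) = Mul(2, Pow(Add(K, 1), Rational(1, 2))) = Mul(2, Pow(Add(1, K), Rational(1, 2))))
Pow(Add(Function('M')(-1), Function('m')(3)), 2) = Pow(Add(Mul(Rational(1, 2), -1, Add(-4, -1)), Mul(2, Pow(Add(1, 3), Rational(1, 2)))), 2) = Pow(Add(Mul(Rational(1, 2), -1, -5), Mul(2, Pow(4, Rational(1, 2)))), 2) = Pow(Add(Rational(5, 2), Mul(2, 2)), 2) = Pow(Add(Rational(5, 2), 4), 2) = Pow(Rational(13, 2), 2) = Rational(169, 4)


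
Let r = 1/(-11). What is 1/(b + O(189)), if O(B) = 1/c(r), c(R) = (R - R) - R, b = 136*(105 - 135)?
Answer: -1/4069 ≈ -0.00024576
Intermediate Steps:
r = -1/11 ≈ -0.090909
b = -4080 (b = 136*(-30) = -4080)
c(R) = -R (c(R) = 0 - R = -R)
O(B) = 11 (O(B) = 1/(-1*(-1/11)) = 1/(1/11) = 11)
1/(b + O(189)) = 1/(-4080 + 11) = 1/(-4069) = -1/4069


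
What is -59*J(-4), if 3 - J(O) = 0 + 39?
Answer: 2124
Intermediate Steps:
J(O) = -36 (J(O) = 3 - (0 + 39) = 3 - 1*39 = 3 - 39 = -36)
-59*J(-4) = -59*(-36) = 2124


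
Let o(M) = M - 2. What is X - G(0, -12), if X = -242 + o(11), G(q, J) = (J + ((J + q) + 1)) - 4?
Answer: -206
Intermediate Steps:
o(M) = -2 + M
G(q, J) = -3 + q + 2*J (G(q, J) = (J + (1 + J + q)) - 4 = (1 + q + 2*J) - 4 = -3 + q + 2*J)
X = -233 (X = -242 + (-2 + 11) = -242 + 9 = -233)
X - G(0, -12) = -233 - (-3 + 0 + 2*(-12)) = -233 - (-3 + 0 - 24) = -233 - 1*(-27) = -233 + 27 = -206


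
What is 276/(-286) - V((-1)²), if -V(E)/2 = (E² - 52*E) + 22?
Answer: -8432/143 ≈ -58.965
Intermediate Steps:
V(E) = -44 - 2*E² + 104*E (V(E) = -2*((E² - 52*E) + 22) = -2*(22 + E² - 52*E) = -44 - 2*E² + 104*E)
276/(-286) - V((-1)²) = 276/(-286) - (-44 - 2*((-1)²)² + 104*(-1)²) = 276*(-1/286) - (-44 - 2*1² + 104*1) = -138/143 - (-44 - 2*1 + 104) = -138/143 - (-44 - 2 + 104) = -138/143 - 1*58 = -138/143 - 58 = -8432/143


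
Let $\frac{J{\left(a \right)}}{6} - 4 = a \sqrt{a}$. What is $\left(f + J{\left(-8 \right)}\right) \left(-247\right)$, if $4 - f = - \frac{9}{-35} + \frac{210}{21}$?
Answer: $- \frac{153387}{35} + 23712 i \sqrt{2} \approx -4382.5 + 33534.0 i$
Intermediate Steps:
$f = - \frac{219}{35}$ ($f = 4 - \left(- \frac{9}{-35} + \frac{210}{21}\right) = 4 - \left(\left(-9\right) \left(- \frac{1}{35}\right) + 210 \cdot \frac{1}{21}\right) = 4 - \left(\frac{9}{35} + 10\right) = 4 - \frac{359}{35} = - \frac{219}{35} \approx -6.2571$)
$J{\left(a \right)} = 24 + 6 a^{\frac{3}{2}}$ ($J{\left(a \right)} = 24 + 6 a \sqrt{a} = 24 + 6 a^{\frac{3}{2}}$)
$\left(f + J{\left(-8 \right)}\right) \left(-247\right) = \left(- \frac{219}{35} + \left(24 + 6 \left(-8\right)^{\frac{3}{2}}\right)\right) \left(-247\right) = \left(- \frac{219}{35} + \left(24 + 6 \left(- 16 i \sqrt{2}\right)\right)\right) \left(-247\right) = \left(- \frac{219}{35} + \left(24 - 96 i \sqrt{2}\right)\right) \left(-247\right) = \left(\frac{621}{35} - 96 i \sqrt{2}\right) \left(-247\right) = - \frac{153387}{35} + 23712 i \sqrt{2}$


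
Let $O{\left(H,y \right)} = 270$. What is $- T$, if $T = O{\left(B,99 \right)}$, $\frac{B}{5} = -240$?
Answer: $-270$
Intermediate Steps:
$B = -1200$ ($B = 5 \left(-240\right) = -1200$)
$T = 270$
$- T = \left(-1\right) 270 = -270$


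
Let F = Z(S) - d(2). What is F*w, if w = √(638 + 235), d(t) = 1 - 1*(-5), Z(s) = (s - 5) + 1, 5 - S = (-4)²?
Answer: -63*√97 ≈ -620.48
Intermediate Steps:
S = -11 (S = 5 - 1*(-4)² = 5 - 1*16 = 5 - 16 = -11)
Z(s) = -4 + s (Z(s) = (-5 + s) + 1 = -4 + s)
d(t) = 6 (d(t) = 1 + 5 = 6)
w = 3*√97 (w = √873 = 3*√97 ≈ 29.547)
F = -21 (F = (-4 - 11) - 1*6 = -15 - 6 = -21)
F*w = -63*√97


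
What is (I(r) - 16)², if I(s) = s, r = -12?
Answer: 784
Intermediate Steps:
(I(r) - 16)² = (-12 - 16)² = (-28)² = 784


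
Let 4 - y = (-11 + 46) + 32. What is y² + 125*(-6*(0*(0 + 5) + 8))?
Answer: -2031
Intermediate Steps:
y = -63 (y = 4 - ((-11 + 46) + 32) = 4 - (35 + 32) = 4 - 1*67 = 4 - 67 = -63)
y² + 125*(-6*(0*(0 + 5) + 8)) = (-63)² + 125*(-6*(0*(0 + 5) + 8)) = 3969 + 125*(-6*(0*5 + 8)) = 3969 + 125*(-6*(0 + 8)) = 3969 + 125*(-6*8) = 3969 + 125*(-48) = 3969 - 6000 = -2031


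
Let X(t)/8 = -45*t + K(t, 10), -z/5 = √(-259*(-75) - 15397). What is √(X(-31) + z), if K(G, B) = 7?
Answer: √(11216 - 10*√1007) ≈ 104.40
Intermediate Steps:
z = -10*√1007 (z = -5*√(-259*(-75) - 15397) = -5*√(19425 - 15397) = -10*√1007 ≈ -317.33)
X(t) = 56 - 360*t (X(t) = 8*(-45*t + 7) = 8*(7 - 45*t) = 56 - 360*t)
√(X(-31) + z) = √((56 - 360*(-31)) - 10*√1007) = √((56 + 11160) - 10*√1007) = √(11216 - 10*√1007)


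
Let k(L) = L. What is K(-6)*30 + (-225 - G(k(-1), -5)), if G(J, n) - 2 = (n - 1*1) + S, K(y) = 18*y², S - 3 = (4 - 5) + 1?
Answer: 19216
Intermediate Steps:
S = 3 (S = 3 + ((4 - 5) + 1) = 3 + (-1 + 1) = 3 + 0 = 3)
G(J, n) = 4 + n (G(J, n) = 2 + ((n - 1*1) + 3) = 2 + ((n - 1) + 3) = 2 + ((-1 + n) + 3) = 2 + (2 + n) = 4 + n)
K(-6)*30 + (-225 - G(k(-1), -5)) = (18*(-6)²)*30 + (-225 - (4 - 5)) = (18*36)*30 + (-225 - 1*(-1)) = 648*30 + (-225 + 1) = 19440 - 224 = 19216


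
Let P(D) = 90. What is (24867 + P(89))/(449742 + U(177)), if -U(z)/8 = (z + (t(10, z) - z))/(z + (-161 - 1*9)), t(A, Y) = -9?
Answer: 58233/1049422 ≈ 0.055491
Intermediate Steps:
U(z) = 72/(-170 + z) (U(z) = -8*(z + (-9 - z))/(z + (-161 - 1*9)) = -(-72)/(z + (-161 - 9)) = -(-72)/(z - 170) = -(-72)/(-170 + z) = 72/(-170 + z))
(24867 + P(89))/(449742 + U(177)) = (24867 + 90)/(449742 + 72/(-170 + 177)) = 24957/(449742 + 72/7) = 24957/(3148266/7) = 24957*(7/3148266) = 58233/1049422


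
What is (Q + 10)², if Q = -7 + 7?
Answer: 100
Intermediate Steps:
Q = 0
(Q + 10)² = (0 + 10)² = 10² = 100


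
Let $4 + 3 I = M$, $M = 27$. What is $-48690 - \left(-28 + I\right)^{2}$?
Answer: $- \frac{441931}{9} \approx -49103.0$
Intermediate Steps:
$I = \frac{23}{3}$ ($I = - \frac{4}{3} + \frac{1}{3} \cdot 27 = - \frac{4}{3} + 9 = \frac{23}{3} \approx 7.6667$)
$-48690 - \left(-28 + I\right)^{2} = -48690 - \left(-28 + \frac{23}{3}\right)^{2} = -48690 - \left(- \frac{61}{3}\right)^{2} = -48690 - \frac{3721}{9} = - \frac{441931}{9}$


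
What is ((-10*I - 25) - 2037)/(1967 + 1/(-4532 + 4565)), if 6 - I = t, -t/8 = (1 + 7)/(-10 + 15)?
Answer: -37125/32456 ≈ -1.1439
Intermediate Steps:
t = -64/5 (t = -8*(1 + 7)/(-10 + 15) = -64/5 ≈ -12.800)
I = 94/5 (I = 6 - 1*(-64/5) = 6 + 64/5 = 94/5 ≈ 18.800)
((-10*I - 25) - 2037)/(1967 + 1/(-4532 + 4565)) = ((-10*94/5 - 25) - 2037)/(1967 + 1/(-4532 + 4565)) = ((-188 - 25) - 2037)/(1967 + 1/33) = (-213 - 2037)/(1967 + 1/33) = -2250/64912/33 = -2250*33/64912 = -37125/32456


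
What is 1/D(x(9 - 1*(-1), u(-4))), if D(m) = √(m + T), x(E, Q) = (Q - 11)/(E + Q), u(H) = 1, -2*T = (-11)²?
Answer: -I*√29722/1351 ≈ -0.12761*I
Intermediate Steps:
T = -121/2 (T = -½*(-11)² = -½*121 = -121/2 ≈ -60.500)
x(E, Q) = (-11 + Q)/(E + Q)
D(m) = √(-121/2 + m) (D(m) = √(m - 121/2) = √(-121/2 + m))
1/D(x(9 - 1*(-1), u(-4))) = 1/(√(-242 + 4*((-11 + 1)/((9 - 1*(-1)) + 1)))/2) = 1/(√(-242 + 4*(-10/((9 + 1) + 1)))/2) = 1/(√(-242 + 4*(-10/(10 + 1)))/2) = 1/(√(-242 + 4*(-10/11))/2) = 1/(√(-242 - 40/11)/2) = 1/(√(-2702/11)/2) = 1/((I*√29722/11)/2) = 1/(I*√29722/22) = -I*√29722/1351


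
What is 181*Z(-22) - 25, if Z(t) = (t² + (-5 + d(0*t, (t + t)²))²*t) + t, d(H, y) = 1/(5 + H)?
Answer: -203707/25 ≈ -8148.3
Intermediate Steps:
Z(t) = t² + 601*t/25 (Z(t) = (t² + (-5 + 1/(5 + 0*t))²*t) + t = (t² + (-5 + 1/(5 + 0))²*t) + t = (t² + (-5 + 1/5)²*t) + t = (t² + (-5 + ⅕)²*t) + t = (t² + (-24/5)²*t) + t = (t² + 576*t/25) + t = t² + 601*t/25)
181*Z(-22) - 25 = 181*((1/25)*(-22)*(601 + 25*(-22))) - 25 = 181*((1/25)*(-22)*(601 - 550)) - 25 = 181*((1/25)*(-22)*51) - 25 = 181*(-1122/25) - 25 = -203082/25 - 25 = -203707/25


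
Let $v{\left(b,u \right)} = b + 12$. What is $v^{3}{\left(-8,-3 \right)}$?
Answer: $64$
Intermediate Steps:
$v{\left(b,u \right)} = 12 + b$
$v^{3}{\left(-8,-3 \right)} = \left(12 - 8\right)^{3} = 4^{3} = 64$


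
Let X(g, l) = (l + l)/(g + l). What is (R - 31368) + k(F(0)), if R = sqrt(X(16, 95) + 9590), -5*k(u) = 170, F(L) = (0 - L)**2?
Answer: -31402 + 2*sqrt(29544870)/111 ≈ -31304.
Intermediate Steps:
F(L) = L**2 (F(L) = (-L)**2 = L**2)
k(u) = -34 (k(u) = -1/5*170 = -34)
X(g, l) = 2*l/(g + l) (X(g, l) = (2*l)/(g + l) = 2*l/(g + l))
R = 2*sqrt(29544870)/111 (R = sqrt(2*95/(16 + 95) + 9590) = sqrt(2*95/111 + 9590) = sqrt(2*95*(1/111) + 9590) = sqrt(190/111 + 9590) = sqrt(1064680/111) = 2*sqrt(29544870)/111 ≈ 97.937)
(R - 31368) + k(F(0)) = (2*sqrt(29544870)/111 - 31368) - 34 = (-31368 + 2*sqrt(29544870)/111) - 34 = -31402 + 2*sqrt(29544870)/111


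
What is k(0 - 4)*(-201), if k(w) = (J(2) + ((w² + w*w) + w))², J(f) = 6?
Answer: -232356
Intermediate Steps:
k(w) = (6 + w + 2*w²)² (k(w) = (6 + ((w² + w*w) + w))² = (6 + ((w² + w²) + w))² = (6 + (2*w² + w))² = (6 + (w + 2*w²))² = (6 + w + 2*w²)²)
k(0 - 4)*(-201) = (6 + (0 - 4) + 2*(0 - 4)²)²*(-201) = (6 - 4 + 2*(-4)²)²*(-201) = (6 - 4 + 2*16)²*(-201) = (6 - 4 + 32)²*(-201) = 34²*(-201) = 1156*(-201) = -232356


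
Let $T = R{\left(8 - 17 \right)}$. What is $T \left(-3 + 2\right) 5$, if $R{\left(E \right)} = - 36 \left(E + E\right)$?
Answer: $-3240$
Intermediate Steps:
$R{\left(E \right)} = - 72 E$ ($R{\left(E \right)} = - 36 \cdot 2 E = - 72 E$)
$T = 648$ ($T = - 72 \left(8 - 17\right) = \left(-72\right) \left(-9\right) = 648$)
$T \left(-3 + 2\right) 5 = 648 \left(-3 + 2\right) 5 = 648 \left(\left(-1\right) 5\right) = 648 \left(-5\right) = -3240$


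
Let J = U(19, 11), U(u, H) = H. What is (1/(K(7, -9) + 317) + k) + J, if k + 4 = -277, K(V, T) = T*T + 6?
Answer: -109079/404 ≈ -270.00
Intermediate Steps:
K(V, T) = 6 + T**2 (K(V, T) = T**2 + 6 = 6 + T**2)
k = -281 (k = -4 - 277 = -281)
J = 11
(1/(K(7, -9) + 317) + k) + J = (1/((6 + (-9)**2) + 317) - 281) + 11 = (1/((6 + 81) + 317) - 281) + 11 = (1/(87 + 317) - 281) + 11 = (1/404 - 281) + 11 = -113523/404 + 11 = -109079/404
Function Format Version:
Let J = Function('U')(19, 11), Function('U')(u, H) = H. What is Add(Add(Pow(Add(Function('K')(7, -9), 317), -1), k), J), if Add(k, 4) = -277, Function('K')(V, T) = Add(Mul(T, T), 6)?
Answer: Rational(-109079, 404) ≈ -270.00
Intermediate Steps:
Function('K')(V, T) = Add(6, Pow(T, 2)) (Function('K')(V, T) = Add(Pow(T, 2), 6) = Add(6, Pow(T, 2)))
k = -281 (k = Add(-4, -277) = -281)
J = 11
Add(Add(Pow(Add(Function('K')(7, -9), 317), -1), k), J) = Add(Add(Pow(Add(Add(6, Pow(-9, 2)), 317), -1), -281), 11) = Add(Add(Pow(Add(Add(6, 81), 317), -1), -281), 11) = Add(Add(Pow(Add(87, 317), -1), -281), 11) = Add(Add(Pow(404, -1), -281), 11) = Add(Add(Rational(1, 404), -281), 11) = Add(Rational(-113523, 404), 11) = Rational(-109079, 404)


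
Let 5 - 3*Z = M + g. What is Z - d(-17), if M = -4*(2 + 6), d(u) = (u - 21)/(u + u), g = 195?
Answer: -2743/51 ≈ -53.784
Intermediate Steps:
d(u) = (-21 + u)/(2*u) (d(u) = (-21 + u)/((2*u)) = (-21 + u)*(1/(2*u)) = (-21 + u)/(2*u))
M = -32 (M = -4*8 = -32)
Z = -158/3 (Z = 5/3 - (-32 + 195)/3 = 5/3 - 1/3*163 = 5/3 - 163/3 = -158/3 ≈ -52.667)
Z - d(-17) = -158/3 - (-21 - 17)/(2*(-17)) = -158/3 - (-1)*(-38)/(2*17) = -158/3 - 1*19/17 = -158/3 - 19/17 = -2743/51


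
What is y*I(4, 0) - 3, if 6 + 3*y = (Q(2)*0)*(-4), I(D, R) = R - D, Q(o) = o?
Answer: 5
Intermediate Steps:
y = -2 (y = -2 + ((2*0)*(-4))/3 = -2 + (0*(-4))/3 = -2 + (1/3)*0 = -2 + 0 = -2)
y*I(4, 0) - 3 = -2*(0 - 1*4) - 3 = -2*(0 - 4) - 3 = -2*(-4) - 3 = 8 - 3 = 5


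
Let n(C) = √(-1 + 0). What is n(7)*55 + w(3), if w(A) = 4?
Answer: 4 + 55*I ≈ 4.0 + 55.0*I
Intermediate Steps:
n(C) = I (n(C) = √(-1) = I)
n(7)*55 + w(3) = I*55 + 4 = 55*I + 4 = 4 + 55*I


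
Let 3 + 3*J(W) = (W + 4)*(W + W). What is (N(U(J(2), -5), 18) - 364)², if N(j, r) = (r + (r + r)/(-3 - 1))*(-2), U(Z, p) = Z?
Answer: 145924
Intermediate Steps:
J(W) = -1 + 2*W*(4 + W)/3 (J(W) = -1 + ((W + 4)*(W + W))/3 = -1 + ((4 + W)*(2*W))/3 = -1 + (2*W*(4 + W))/3 = -1 + 2*W*(4 + W)/3)
N(j, r) = -r (N(j, r) = (r + (2*r)/(-4))*(-2) = (r + (2*r)*(-¼))*(-2) = (r - r/2)*(-2) = (r/2)*(-2) = -r)
(N(U(J(2), -5), 18) - 364)² = (-1*18 - 364)² = (-18 - 364)² = (-382)² = 145924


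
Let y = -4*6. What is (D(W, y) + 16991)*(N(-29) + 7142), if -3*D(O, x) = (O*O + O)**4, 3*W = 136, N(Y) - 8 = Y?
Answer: -909401820208307962163/19683 ≈ -4.6202e+16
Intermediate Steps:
N(Y) = 8 + Y
y = -24
W = 136/3 (W = (1/3)*136 = 136/3 ≈ 45.333)
D(O, x) = -(O + O**2)**4/3 (D(O, x) = -(O*O + O)**4/3 = -(O**2 + O)**4/3 = -(O + O**2)**4/3)
(D(W, y) + 16991)*(N(-29) + 7142) = (-(136/3)**4*(1 + 136/3)**4/3 + 16991)*((8 - 29) + 7142) = (-1/3*342102016/81*(139/3)**4 + 16991)*(-21 + 7142) = (-1/3*342102016/81*373301041/81 + 16991)*7121 = (-127707038700998656/19683 + 16991)*7121 = -127707038366564803/19683*7121 = -909401820208307962163/19683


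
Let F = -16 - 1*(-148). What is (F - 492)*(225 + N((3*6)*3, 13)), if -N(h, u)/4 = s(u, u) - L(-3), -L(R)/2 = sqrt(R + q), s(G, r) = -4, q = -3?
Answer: -86760 + 2880*I*sqrt(6) ≈ -86760.0 + 7054.5*I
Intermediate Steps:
F = 132 (F = -16 + 148 = 132)
L(R) = -2*sqrt(-3 + R) (L(R) = -2*sqrt(R - 3) = -2*sqrt(-3 + R))
N(h, u) = 16 - 8*I*sqrt(6) (N(h, u) = -4*(-4 - (-2)*sqrt(-3 - 3)) = -4*(-4 - (-2)*sqrt(-6)) = -4*(-4 - (-2)*I*sqrt(6)) = -4*(-4 + 2*I*sqrt(6)) = 16 - 8*I*sqrt(6))
(F - 492)*(225 + N((3*6)*3, 13)) = (132 - 492)*(225 + (16 - 8*I*sqrt(6))) = -360*(241 - 8*I*sqrt(6)) = -86760 + 2880*I*sqrt(6)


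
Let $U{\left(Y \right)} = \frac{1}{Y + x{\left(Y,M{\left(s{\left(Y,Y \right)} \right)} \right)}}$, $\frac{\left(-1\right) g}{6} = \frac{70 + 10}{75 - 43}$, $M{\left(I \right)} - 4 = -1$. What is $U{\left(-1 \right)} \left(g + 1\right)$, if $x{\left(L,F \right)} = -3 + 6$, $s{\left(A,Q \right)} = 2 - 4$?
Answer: $-7$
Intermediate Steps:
$s{\left(A,Q \right)} = -2$ ($s{\left(A,Q \right)} = 2 - 4 = -2$)
$M{\left(I \right)} = 3$ ($M{\left(I \right)} = 4 - 1 = 3$)
$x{\left(L,F \right)} = 3$
$g = -15$ ($g = - 6 \frac{70 + 10}{75 - 43} = - 6 \cdot \frac{80}{32} = - 6 \cdot 80 \cdot \frac{1}{32} = \left(-6\right) \frac{5}{2} = -15$)
$U{\left(Y \right)} = \frac{1}{3 + Y}$ ($U{\left(Y \right)} = \frac{1}{Y + 3} = \frac{1}{3 + Y}$)
$U{\left(-1 \right)} \left(g + 1\right) = \frac{-15 + 1}{3 - 1} = \frac{1}{2} \left(-14\right) = -7$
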